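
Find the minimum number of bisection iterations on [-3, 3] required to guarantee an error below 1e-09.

We need (b-a)/2^n ≤ 1e-09
(3 - (-3))/2^n ≤ 1e-09
6/2^n ≤ 1e-09
2^n ≥ 6000000000
n ≥ log₂(6000000000) = 32.48
n ≥ 33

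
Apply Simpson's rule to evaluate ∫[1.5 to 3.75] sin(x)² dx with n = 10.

f(x) = sin(x)²
a = 1.5, b = 3.75, n = 10
h = (b - a)/n = 0.225000

Simpson's rule: (h/3)[f(x₀) + 4f(x₁) + 2f(x₂) + ... + f(xₙ)]

x_0 = 1.5000, f(x_0) = 0.994996, coefficient = 1
x_1 = 1.7250, f(x_1) = 0.976409, coefficient = 4
x_2 = 1.9500, f(x_2) = 0.862966, coefficient = 2
x_3 = 2.1750, f(x_3) = 0.677255, coefficient = 4
x_4 = 2.4000, f(x_4) = 0.456251, coefficient = 2
x_5 = 2.6250, f(x_5) = 0.243957, coefficient = 4
x_6 = 2.8500, f(x_6) = 0.082644, coefficient = 2
x_7 = 3.0750, f(x_7) = 0.004428, coefficient = 4
x_8 = 3.3000, f(x_8) = 0.024884, coefficient = 2
x_9 = 3.5250, f(x_9) = 0.139938, coefficient = 4
x_10 = 3.7500, f(x_10) = 0.326682, coefficient = 1

I ≈ (0.225000/3) × 12.343113 = 0.925734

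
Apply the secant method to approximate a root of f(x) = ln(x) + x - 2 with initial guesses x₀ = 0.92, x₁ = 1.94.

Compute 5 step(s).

f(x) = ln(x) + x - 2
x₀ = 0.92, x₁ = 1.94

Secant formula: x_{n+1} = x_n - f(x_n)(x_n - x_{n-1})/(f(x_n) - f(x_{n-1}))

Iteration 1:
  f(0.920000) = -1.163382
  f(1.940000) = 0.602688
  x_2 = 1.940000 - 0.602688×(1.940000 - 0.920000)/(0.602688 - (-1.163382))
       = 1.591915
Iteration 2:
  f(1.940000) = 0.602688
  f(1.591915) = 0.056853
  x_3 = 1.591915 - 0.056853×(1.591915 - 1.940000)/(0.056853 - 0.602688)
       = 1.555659
Iteration 3:
  f(1.591915) = 0.056853
  f(1.555659) = -0.002441
  x_4 = 1.555659 - (-0.002441)×(1.555659 - 1.591915)/(-0.002441 - 0.056853)
       = 1.557152
Iteration 4:
  f(1.555659) = -0.002441
  f(1.557152) = 0.000011
  x_5 = 1.557152 - 0.000011×(1.557152 - 1.555659)/(0.000011 - (-0.002441))
       = 1.557146
Iteration 5:
  f(1.557152) = 0.000011
  f(1.557146) = 0.000000
  x_6 = 1.557146 - 0.000000×(1.557146 - 1.557152)/(0.000000 - 0.000011)
       = 1.557146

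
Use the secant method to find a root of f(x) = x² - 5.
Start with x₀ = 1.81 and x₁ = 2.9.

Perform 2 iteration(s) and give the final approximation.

f(x) = x² - 5
x₀ = 1.81, x₁ = 2.9

Secant formula: x_{n+1} = x_n - f(x_n)(x_n - x_{n-1})/(f(x_n) - f(x_{n-1}))

Iteration 1:
  f(1.810000) = -1.723900
  f(2.900000) = 3.410000
  x_2 = 2.900000 - 3.410000×(2.900000 - 1.810000)/(3.410000 - (-1.723900))
       = 2.176008
Iteration 2:
  f(2.900000) = 3.410000
  f(2.176008) = -0.264987
  x_3 = 2.176008 - (-0.264987)×(2.176008 - 2.900000)/(-0.264987 - 3.410000)
       = 2.228212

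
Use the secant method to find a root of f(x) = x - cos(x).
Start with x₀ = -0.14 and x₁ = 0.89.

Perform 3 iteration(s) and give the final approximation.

f(x) = x - cos(x)
x₀ = -0.14, x₁ = 0.89

Secant formula: x_{n+1} = x_n - f(x_n)(x_n - x_{n-1})/(f(x_n) - f(x_{n-1}))

Iteration 1:
  f(-0.140000) = -1.130216
  f(0.890000) = 0.260588
  x_2 = 0.890000 - 0.260588×(0.890000 - (-0.140000))/(0.260588 - (-1.130216))
       = 0.697014
Iteration 2:
  f(0.890000) = 0.260588
  f(0.697014) = -0.069748
  x_3 = 0.697014 - (-0.069748)×(0.697014 - 0.890000)/(-0.069748 - 0.260588)
       = 0.737762
Iteration 3:
  f(0.697014) = -0.069748
  f(0.737762) = -0.002214
  x_4 = 0.737762 - (-0.002214)×(0.737762 - 0.697014)/(-0.002214 - (-0.069748))
       = 0.739098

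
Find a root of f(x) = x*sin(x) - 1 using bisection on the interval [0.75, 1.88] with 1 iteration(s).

f(x) = x*sin(x) - 1
Initial interval: [0.75, 1.88]

Iteration 1:
  c_1 = (0.750000 + 1.880000)/2 = 1.315000
  f(c_1) = f(1.315000) = 0.272213
  f(a) × f(c) < 0, new interval: [0.750000, 1.315000]

After 1 iteration(s), the approximation is c_1 = 1.315000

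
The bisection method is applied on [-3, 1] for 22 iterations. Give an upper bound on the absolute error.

Bisection error bound: |error| ≤ (b-a)/2^n
|error| ≤ (1 - (-3))/2^22 = 4/2^22
|error| ≤ 0.0000009537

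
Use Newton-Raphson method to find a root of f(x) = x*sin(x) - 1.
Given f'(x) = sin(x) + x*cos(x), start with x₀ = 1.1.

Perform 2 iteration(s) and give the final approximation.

f(x) = x*sin(x) - 1
f'(x) = sin(x) + x*cos(x)
x₀ = 1.1

Newton-Raphson formula: x_{n+1} = x_n - f(x_n)/f'(x_n)

Iteration 1:
  f(1.100000) = -0.019672
  f'(1.100000) = 1.390163
  x_1 = 1.100000 - (-0.019672)/1.390163 = 1.114151
Iteration 2:
  f(1.114151) = -0.000009
  f'(1.114151) = 1.388810
  x_2 = 1.114151 - (-0.000009)/1.388810 = 1.114157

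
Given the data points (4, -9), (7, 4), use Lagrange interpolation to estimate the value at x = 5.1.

Lagrange interpolation formula:
P(x) = Σ yᵢ × Lᵢ(x)
where Lᵢ(x) = Π_{j≠i} (x - xⱼ)/(xᵢ - xⱼ)

L_0(5.1) = (5.1 - 7)/(4 - 7) = 0.633333
L_1(5.1) = (5.1 - 4)/(7 - 4) = 0.366667

P(5.1) = (-9)×L_0(5.1) + 4×L_1(5.1)
P(5.1) = -4.233333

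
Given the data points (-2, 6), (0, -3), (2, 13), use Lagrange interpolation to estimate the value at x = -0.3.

Lagrange interpolation formula:
P(x) = Σ yᵢ × Lᵢ(x)
where Lᵢ(x) = Π_{j≠i} (x - xⱼ)/(xᵢ - xⱼ)

L_0(-0.3) = (-0.3 - 0)/(-2 - 0) × (-0.3 - 2)/(-2 - 2) = 0.086250
L_1(-0.3) = (-0.3 - (-2))/(0 - (-2)) × (-0.3 - 2)/(0 - 2) = 0.977500
L_2(-0.3) = (-0.3 - (-2))/(2 - (-2)) × (-0.3 - 0)/(2 - 0) = -0.063750

P(-0.3) = 6×L_0(-0.3) + (-3)×L_1(-0.3) + 13×L_2(-0.3)
P(-0.3) = -3.243750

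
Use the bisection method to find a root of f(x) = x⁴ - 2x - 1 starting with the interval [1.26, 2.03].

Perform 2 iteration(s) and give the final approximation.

f(x) = x⁴ - 2x - 1
Initial interval: [1.26, 2.03]

Iteration 1:
  c_1 = (1.260000 + 2.030000)/2 = 1.645000
  f(c_1) = f(1.645000) = 3.032571
  f(a) × f(c) < 0, new interval: [1.260000, 1.645000]
Iteration 2:
  c_2 = (1.260000 + 1.645000)/2 = 1.452500
  f(c_2) = f(1.452500) = 0.546071
  f(a) × f(c) < 0, new interval: [1.260000, 1.452500]

After 2 iteration(s), the approximation is c_2 = 1.452500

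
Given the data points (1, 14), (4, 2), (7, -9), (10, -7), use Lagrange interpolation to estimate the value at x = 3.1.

Lagrange interpolation formula:
P(x) = Σ yᵢ × Lᵢ(x)
where Lᵢ(x) = Π_{j≠i} (x - xⱼ)/(xᵢ - xⱼ)

L_0(3.1) = (3.1 - 4)/(1 - 4) × (3.1 - 7)/(1 - 7) × (3.1 - 10)/(1 - 10) = 0.149500
L_1(3.1) = (3.1 - 1)/(4 - 1) × (3.1 - 7)/(4 - 7) × (3.1 - 10)/(4 - 10) = 1.046500
L_2(3.1) = (3.1 - 1)/(7 - 1) × (3.1 - 4)/(7 - 4) × (3.1 - 10)/(7 - 10) = -0.241500
L_3(3.1) = (3.1 - 1)/(10 - 1) × (3.1 - 4)/(10 - 4) × (3.1 - 7)/(10 - 7) = 0.045500

P(3.1) = 14×L_0(3.1) + 2×L_1(3.1) + (-9)×L_2(3.1) + (-7)×L_3(3.1)
P(3.1) = 6.041000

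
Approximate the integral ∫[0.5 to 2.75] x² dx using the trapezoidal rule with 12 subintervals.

f(x) = x²
a = 0.5, b = 2.75, n = 12
h = (b - a)/n = 0.187500

Trapezoidal rule: (h/2)[f(x₀) + 2f(x₁) + 2f(x₂) + ... + f(xₙ)]

x_0 = 0.5000, f(x_0) = 0.250000, coefficient = 1
x_1 = 0.6875, f(x_1) = 0.472656, coefficient = 2
x_2 = 0.8750, f(x_2) = 0.765625, coefficient = 2
x_3 = 1.0625, f(x_3) = 1.128906, coefficient = 2
x_4 = 1.2500, f(x_4) = 1.562500, coefficient = 2
x_5 = 1.4375, f(x_5) = 2.066406, coefficient = 2
x_6 = 1.6250, f(x_6) = 2.640625, coefficient = 2
x_7 = 1.8125, f(x_7) = 3.285156, coefficient = 2
x_8 = 2.0000, f(x_8) = 4.000000, coefficient = 2
x_9 = 2.1875, f(x_9) = 4.785156, coefficient = 2
x_10 = 2.3750, f(x_10) = 5.640625, coefficient = 2
x_11 = 2.5625, f(x_11) = 6.566406, coefficient = 2
x_12 = 2.7500, f(x_12) = 7.562500, coefficient = 1

I ≈ (0.187500/2) × 73.640625 = 6.903809
Exact value: 6.890625
Error: 0.013184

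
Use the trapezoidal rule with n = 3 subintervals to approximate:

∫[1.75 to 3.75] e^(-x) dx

f(x) = e^(-x)
a = 1.75, b = 3.75, n = 3
h = (b - a)/n = 0.666667

Trapezoidal rule: (h/2)[f(x₀) + 2f(x₁) + 2f(x₂) + ... + f(xₙ)]

x_0 = 1.7500, f(x_0) = 0.173774, coefficient = 1
x_1 = 2.4167, f(x_1) = 0.089219, coefficient = 2
x_2 = 3.0833, f(x_2) = 0.045806, coefficient = 2
x_3 = 3.7500, f(x_3) = 0.023518, coefficient = 1

I ≈ (0.666667/2) × 0.467341 = 0.155780
Exact value: 0.150256
Error: 0.005524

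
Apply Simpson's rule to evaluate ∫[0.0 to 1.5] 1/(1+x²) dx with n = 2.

f(x) = 1/(1+x²)
a = 0.0, b = 1.5, n = 2
h = (b - a)/n = 0.750000

Simpson's rule: (h/3)[f(x₀) + 4f(x₁) + 2f(x₂) + ... + f(xₙ)]

x_0 = 0.0000, f(x_0) = 1.000000, coefficient = 1
x_1 = 0.7500, f(x_1) = 0.640000, coefficient = 4
x_2 = 1.5000, f(x_2) = 0.307692, coefficient = 1

I ≈ (0.750000/3) × 3.867692 = 0.966923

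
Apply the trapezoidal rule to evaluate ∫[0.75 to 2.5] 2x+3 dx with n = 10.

f(x) = 2x+3
a = 0.75, b = 2.5, n = 10
h = (b - a)/n = 0.175000

Trapezoidal rule: (h/2)[f(x₀) + 2f(x₁) + 2f(x₂) + ... + f(xₙ)]

x_0 = 0.7500, f(x_0) = 4.500000, coefficient = 1
x_1 = 0.9250, f(x_1) = 4.850000, coefficient = 2
x_2 = 1.1000, f(x_2) = 5.200000, coefficient = 2
x_3 = 1.2750, f(x_3) = 5.550000, coefficient = 2
x_4 = 1.4500, f(x_4) = 5.900000, coefficient = 2
x_5 = 1.6250, f(x_5) = 6.250000, coefficient = 2
x_6 = 1.8000, f(x_6) = 6.600000, coefficient = 2
x_7 = 1.9750, f(x_7) = 6.950000, coefficient = 2
x_8 = 2.1500, f(x_8) = 7.300000, coefficient = 2
x_9 = 2.3250, f(x_9) = 7.650000, coefficient = 2
x_10 = 2.5000, f(x_10) = 8.000000, coefficient = 1

I ≈ (0.175000/2) × 125.000000 = 10.937500
Exact value: 10.937500
Error: 0.000000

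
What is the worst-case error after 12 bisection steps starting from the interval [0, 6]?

Bisection error bound: |error| ≤ (b-a)/2^n
|error| ≤ (6 - 0)/2^12 = 6/2^12
|error| ≤ 0.0014648438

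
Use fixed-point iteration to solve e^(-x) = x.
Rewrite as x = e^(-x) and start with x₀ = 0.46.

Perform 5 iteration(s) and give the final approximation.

Equation: e^(-x) = x
Fixed-point form: x = e^(-x)
x₀ = 0.46

x_1 = g(0.460000) = 0.631284
x_2 = g(0.631284) = 0.531909
x_3 = g(0.531909) = 0.587483
x_4 = g(0.587483) = 0.555724
x_5 = g(0.555724) = 0.573657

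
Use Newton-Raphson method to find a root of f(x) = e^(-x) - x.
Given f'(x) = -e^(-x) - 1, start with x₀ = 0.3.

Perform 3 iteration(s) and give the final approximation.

f(x) = e^(-x) - x
f'(x) = -e^(-x) - 1
x₀ = 0.3

Newton-Raphson formula: x_{n+1} = x_n - f(x_n)/f'(x_n)

Iteration 1:
  f(0.300000) = 0.440818
  f'(0.300000) = -1.740818
  x_1 = 0.300000 - 0.440818/(-1.740818) = 0.553225
Iteration 2:
  f(0.553225) = 0.021868
  f'(0.553225) = -1.575092
  x_2 = 0.553225 - 0.021868/(-1.575092) = 0.567108
Iteration 3:
  f(0.567108) = 0.000055
  f'(0.567108) = -1.567163
  x_3 = 0.567108 - 0.000055/(-1.567163) = 0.567143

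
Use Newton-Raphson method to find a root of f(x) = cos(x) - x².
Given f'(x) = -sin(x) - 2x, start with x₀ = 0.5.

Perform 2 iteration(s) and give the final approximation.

f(x) = cos(x) - x²
f'(x) = -sin(x) - 2x
x₀ = 0.5

Newton-Raphson formula: x_{n+1} = x_n - f(x_n)/f'(x_n)

Iteration 1:
  f(0.500000) = 0.627583
  f'(0.500000) = -1.479426
  x_1 = 0.500000 - 0.627583/(-1.479426) = 0.924207
Iteration 2:
  f(0.924207) = -0.251691
  f'(0.924207) = -2.646557
  x_2 = 0.924207 - (-0.251691)/(-2.646557) = 0.829106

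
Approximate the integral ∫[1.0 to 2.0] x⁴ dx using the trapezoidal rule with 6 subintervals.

f(x) = x⁴
a = 1.0, b = 2.0, n = 6
h = (b - a)/n = 0.166667

Trapezoidal rule: (h/2)[f(x₀) + 2f(x₁) + 2f(x₂) + ... + f(xₙ)]

x_0 = 1.0000, f(x_0) = 1.000000, coefficient = 1
x_1 = 1.1667, f(x_1) = 1.852623, coefficient = 2
x_2 = 1.3333, f(x_2) = 3.160494, coefficient = 2
x_3 = 1.5000, f(x_3) = 5.062500, coefficient = 2
x_4 = 1.6667, f(x_4) = 7.716049, coefficient = 2
x_5 = 1.8333, f(x_5) = 11.297068, coefficient = 2
x_6 = 2.0000, f(x_6) = 16.000000, coefficient = 1

I ≈ (0.166667/2) × 75.177469 = 6.264789
Exact value: 6.200000
Error: 0.064789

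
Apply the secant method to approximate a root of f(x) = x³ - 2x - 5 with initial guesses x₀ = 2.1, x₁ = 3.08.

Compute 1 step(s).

f(x) = x³ - 2x - 5
x₀ = 2.1, x₁ = 3.08

Secant formula: x_{n+1} = x_n - f(x_n)(x_n - x_{n-1})/(f(x_n) - f(x_{n-1}))

Iteration 1:
  f(2.100000) = 0.061000
  f(3.080000) = 18.058112
  x_2 = 3.080000 - 18.058112×(3.080000 - 2.100000)/(18.058112 - 0.061000)
       = 2.096678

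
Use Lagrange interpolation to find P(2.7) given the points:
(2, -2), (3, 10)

Lagrange interpolation formula:
P(x) = Σ yᵢ × Lᵢ(x)
where Lᵢ(x) = Π_{j≠i} (x - xⱼ)/(xᵢ - xⱼ)

L_0(2.7) = (2.7 - 3)/(2 - 3) = 0.300000
L_1(2.7) = (2.7 - 2)/(3 - 2) = 0.700000

P(2.7) = (-2)×L_0(2.7) + 10×L_1(2.7)
P(2.7) = 6.400000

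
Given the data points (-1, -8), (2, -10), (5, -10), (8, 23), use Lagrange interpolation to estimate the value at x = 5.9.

Lagrange interpolation formula:
P(x) = Σ yᵢ × Lᵢ(x)
where Lᵢ(x) = Π_{j≠i} (x - xⱼ)/(xᵢ - xⱼ)

L_0(5.9) = (5.9 - 2)/(-1 - 2) × (5.9 - 5)/(-1 - 5) × (5.9 - 8)/(-1 - 8) = 0.045500
L_1(5.9) = (5.9 - (-1))/(2 - (-1)) × (5.9 - 5)/(2 - 5) × (5.9 - 8)/(2 - 8) = -0.241500
L_2(5.9) = (5.9 - (-1))/(5 - (-1)) × (5.9 - 2)/(5 - 2) × (5.9 - 8)/(5 - 8) = 1.046500
L_3(5.9) = (5.9 - (-1))/(8 - (-1)) × (5.9 - 2)/(8 - 2) × (5.9 - 5)/(8 - 5) = 0.149500

P(5.9) = (-8)×L_0(5.9) + (-10)×L_1(5.9) + (-10)×L_2(5.9) + 23×L_3(5.9)
P(5.9) = -4.975500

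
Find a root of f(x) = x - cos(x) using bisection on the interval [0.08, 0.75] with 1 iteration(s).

f(x) = x - cos(x)
Initial interval: [0.08, 0.75]

Iteration 1:
  c_1 = (0.080000 + 0.750000)/2 = 0.415000
  f(c_1) = f(0.415000) = -0.500116
  f(a) × f(c) ≥ 0, new interval: [0.415000, 0.750000]

After 1 iteration(s), the approximation is c_1 = 0.415000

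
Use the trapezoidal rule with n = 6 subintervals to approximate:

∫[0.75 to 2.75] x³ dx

f(x) = x³
a = 0.75, b = 2.75, n = 6
h = (b - a)/n = 0.333333

Trapezoidal rule: (h/2)[f(x₀) + 2f(x₁) + 2f(x₂) + ... + f(xₙ)]

x_0 = 0.7500, f(x_0) = 0.421875, coefficient = 1
x_1 = 1.0833, f(x_1) = 1.271412, coefficient = 2
x_2 = 1.4167, f(x_2) = 2.843171, coefficient = 2
x_3 = 1.7500, f(x_3) = 5.359375, coefficient = 2
x_4 = 2.0833, f(x_4) = 9.042245, coefficient = 2
x_5 = 2.4167, f(x_5) = 14.114005, coefficient = 2
x_6 = 2.7500, f(x_6) = 20.796875, coefficient = 1

I ≈ (0.333333/2) × 86.479167 = 14.413194
Exact value: 14.218750
Error: 0.194444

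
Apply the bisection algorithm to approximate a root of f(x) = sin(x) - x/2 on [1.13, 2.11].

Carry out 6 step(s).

f(x) = sin(x) - x/2
Initial interval: [1.13, 2.11]

Iteration 1:
  c_1 = (1.130000 + 2.110000)/2 = 1.620000
  f(c_1) = f(1.620000) = 0.188790
  f(a) × f(c) ≥ 0, new interval: [1.620000, 2.110000]
Iteration 2:
  c_2 = (1.620000 + 2.110000)/2 = 1.865000
  f(c_2) = f(1.865000) = 0.024533
  f(a) × f(c) ≥ 0, new interval: [1.865000, 2.110000]
Iteration 3:
  c_3 = (1.865000 + 2.110000)/2 = 1.987500
  f(c_3) = f(1.987500) = -0.079322
  f(a) × f(c) < 0, new interval: [1.865000, 1.987500]
Iteration 4:
  c_4 = (1.865000 + 1.987500)/2 = 1.926250
  f(c_4) = f(1.926250) = -0.025636
  f(a) × f(c) < 0, new interval: [1.865000, 1.926250]
Iteration 5:
  c_5 = (1.865000 + 1.926250)/2 = 1.895625
  f(c_5) = f(1.895625) = -0.000107
  f(a) × f(c) < 0, new interval: [1.865000, 1.895625]
Iteration 6:
  c_6 = (1.865000 + 1.895625)/2 = 1.880312
  f(c_6) = f(1.880312) = 0.012325
  f(a) × f(c) ≥ 0, new interval: [1.880312, 1.895625]

After 6 iteration(s), the approximation is c_6 = 1.880312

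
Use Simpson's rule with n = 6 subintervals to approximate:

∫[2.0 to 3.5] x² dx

f(x) = x²
a = 2.0, b = 3.5, n = 6
h = (b - a)/n = 0.250000

Simpson's rule: (h/3)[f(x₀) + 4f(x₁) + 2f(x₂) + ... + f(xₙ)]

x_0 = 2.0000, f(x_0) = 4.000000, coefficient = 1
x_1 = 2.2500, f(x_1) = 5.062500, coefficient = 4
x_2 = 2.5000, f(x_2) = 6.250000, coefficient = 2
x_3 = 2.7500, f(x_3) = 7.562500, coefficient = 4
x_4 = 3.0000, f(x_4) = 9.000000, coefficient = 2
x_5 = 3.2500, f(x_5) = 10.562500, coefficient = 4
x_6 = 3.5000, f(x_6) = 12.250000, coefficient = 1

I ≈ (0.250000/3) × 139.500000 = 11.625000
Exact value: 11.625000
Error: 0.000000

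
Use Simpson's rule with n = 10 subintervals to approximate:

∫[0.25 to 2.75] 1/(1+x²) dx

f(x) = 1/(1+x²)
a = 0.25, b = 2.75, n = 10
h = (b - a)/n = 0.250000

Simpson's rule: (h/3)[f(x₀) + 4f(x₁) + 2f(x₂) + ... + f(xₙ)]

x_0 = 0.2500, f(x_0) = 0.941176, coefficient = 1
x_1 = 0.5000, f(x_1) = 0.800000, coefficient = 4
x_2 = 0.7500, f(x_2) = 0.640000, coefficient = 2
x_3 = 1.0000, f(x_3) = 0.500000, coefficient = 4
x_4 = 1.2500, f(x_4) = 0.390244, coefficient = 2
x_5 = 1.5000, f(x_5) = 0.307692, coefficient = 4
x_6 = 1.7500, f(x_6) = 0.246154, coefficient = 2
x_7 = 2.0000, f(x_7) = 0.200000, coefficient = 4
x_8 = 2.2500, f(x_8) = 0.164948, coefficient = 2
x_9 = 2.5000, f(x_9) = 0.137931, coefficient = 4
x_10 = 2.7500, f(x_10) = 0.116788, coefficient = 1

I ≈ (0.250000/3) × 11.723151 = 0.976929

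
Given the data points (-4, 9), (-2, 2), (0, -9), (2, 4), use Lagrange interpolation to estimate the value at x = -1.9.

Lagrange interpolation formula:
P(x) = Σ yᵢ × Lᵢ(x)
where Lᵢ(x) = Π_{j≠i} (x - xⱼ)/(xᵢ - xⱼ)

L_0(-1.9) = (-1.9 - (-2))/(-4 - (-2)) × (-1.9 - 0)/(-4 - 0) × (-1.9 - 2)/(-4 - 2) = -0.015438
L_1(-1.9) = (-1.9 - (-4))/(-2 - (-4)) × (-1.9 - 0)/(-2 - 0) × (-1.9 - 2)/(-2 - 2) = 0.972562
L_2(-1.9) = (-1.9 - (-4))/(0 - (-4)) × (-1.9 - (-2))/(0 - (-2)) × (-1.9 - 2)/(0 - 2) = 0.051188
L_3(-1.9) = (-1.9 - (-4))/(2 - (-4)) × (-1.9 - (-2))/(2 - (-2)) × (-1.9 - 0)/(2 - 0) = -0.008313

P(-1.9) = 9×L_0(-1.9) + 2×L_1(-1.9) + (-9)×L_2(-1.9) + 4×L_3(-1.9)
P(-1.9) = 1.312250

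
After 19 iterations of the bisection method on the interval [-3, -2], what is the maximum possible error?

Bisection error bound: |error| ≤ (b-a)/2^n
|error| ≤ (-2 - (-3))/2^19 = 1/2^19
|error| ≤ 0.0000019073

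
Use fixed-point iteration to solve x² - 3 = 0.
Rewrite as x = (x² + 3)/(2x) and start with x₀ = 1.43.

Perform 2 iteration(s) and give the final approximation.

Equation: x² - 3 = 0
Fixed-point form: x = (x² + 3)/(2x)
x₀ = 1.43

x_1 = g(1.430000) = 1.763951
x_2 = g(1.763951) = 1.732339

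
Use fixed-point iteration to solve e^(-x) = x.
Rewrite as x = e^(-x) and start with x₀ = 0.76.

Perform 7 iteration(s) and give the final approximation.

Equation: e^(-x) = x
Fixed-point form: x = e^(-x)
x₀ = 0.76

x_1 = g(0.760000) = 0.467666
x_2 = g(0.467666) = 0.626462
x_3 = g(0.626462) = 0.534479
x_4 = g(0.534479) = 0.585974
x_5 = g(0.585974) = 0.556563
x_6 = g(0.556563) = 0.573176
x_7 = g(0.573176) = 0.563732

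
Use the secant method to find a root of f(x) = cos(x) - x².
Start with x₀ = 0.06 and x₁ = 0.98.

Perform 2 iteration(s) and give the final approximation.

f(x) = cos(x) - x²
x₀ = 0.06, x₁ = 0.98

Secant formula: x_{n+1} = x_n - f(x_n)(x_n - x_{n-1})/(f(x_n) - f(x_{n-1}))

Iteration 1:
  f(0.060000) = 0.994601
  f(0.980000) = -0.403377
  x_2 = 0.980000 - (-0.403377)×(0.980000 - 0.060000)/(-0.403377 - 0.994601)
       = 0.714540
Iteration 2:
  f(0.980000) = -0.403377
  f(0.714540) = 0.244827
  x_3 = 0.714540 - 0.244827×(0.714540 - 0.980000)/(0.244827 - (-0.403377))
       = 0.814804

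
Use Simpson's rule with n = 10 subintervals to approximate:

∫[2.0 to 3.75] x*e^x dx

f(x) = x*e^x
a = 2.0, b = 3.75, n = 10
h = (b - a)/n = 0.175000

Simpson's rule: (h/3)[f(x₀) + 4f(x₁) + 2f(x₂) + ... + f(xₙ)]

x_0 = 2.0000, f(x_0) = 14.778112, coefficient = 1
x_1 = 2.1750, f(x_1) = 19.144753, coefficient = 4
x_2 = 2.3500, f(x_2) = 24.641089, coefficient = 2
x_3 = 2.5250, f(x_3) = 31.539511, coefficient = 4
x_4 = 2.7000, f(x_4) = 40.175276, coefficient = 2
x_5 = 2.8750, f(x_5) = 50.960594, coefficient = 4
x_6 = 3.0500, f(x_6) = 64.401800, coefficient = 2
x_7 = 3.2250, f(x_7) = 81.120277, coefficient = 4
x_8 = 3.4000, f(x_8) = 101.877940, coefficient = 2
x_9 = 3.5750, f(x_9) = 127.608269, coefficient = 4
x_10 = 3.7500, f(x_10) = 159.454058, coefficient = 1

I ≈ (0.175000/3) × 1877.917994 = 109.545216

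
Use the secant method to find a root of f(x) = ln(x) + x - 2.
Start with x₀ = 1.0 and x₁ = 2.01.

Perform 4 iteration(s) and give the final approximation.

f(x) = ln(x) + x - 2
x₀ = 1.0, x₁ = 2.01

Secant formula: x_{n+1} = x_n - f(x_n)(x_n - x_{n-1})/(f(x_n) - f(x_{n-1}))

Iteration 1:
  f(1.000000) = -1.000000
  f(2.010000) = 0.708135
  x_2 = 2.010000 - 0.708135×(2.010000 - 1.000000)/(0.708135 - (-1.000000))
       = 1.591288
Iteration 2:
  f(2.010000) = 0.708135
  f(1.591288) = 0.055832
  x_3 = 1.591288 - 0.055832×(1.591288 - 2.010000)/(0.055832 - 0.708135)
       = 1.555450
Iteration 3:
  f(1.591288) = 0.055832
  f(1.555450) = -0.002786
  x_4 = 1.555450 - (-0.002786)×(1.555450 - 1.591288)/(-0.002786 - 0.055832)
       = 1.557153
Iteration 4:
  f(1.555450) = -0.002786
  f(1.557153) = 0.000012
  x_5 = 1.557153 - 0.000012×(1.557153 - 1.555450)/(0.000012 - (-0.002786))
       = 1.557146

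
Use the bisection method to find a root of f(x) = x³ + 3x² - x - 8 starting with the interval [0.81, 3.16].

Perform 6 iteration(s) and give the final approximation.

f(x) = x³ + 3x² - x - 8
Initial interval: [0.81, 3.16]

Iteration 1:
  c_1 = (0.810000 + 3.160000)/2 = 1.985000
  f(c_1) = f(1.985000) = 9.657022
  f(a) × f(c) < 0, new interval: [0.810000, 1.985000]
Iteration 2:
  c_2 = (0.810000 + 1.985000)/2 = 1.397500
  f(c_2) = f(1.397500) = -0.809155
  f(a) × f(c) ≥ 0, new interval: [1.397500, 1.985000]
Iteration 3:
  c_3 = (1.397500 + 1.985000)/2 = 1.691250
  f(c_3) = f(1.691250) = 3.727257
  f(a) × f(c) < 0, new interval: [1.397500, 1.691250]
Iteration 4:
  c_4 = (1.397500 + 1.691250)/2 = 1.544375
  f(c_4) = f(1.544375) = 1.294387
  f(a) × f(c) < 0, new interval: [1.397500, 1.544375]
Iteration 5:
  c_5 = (1.397500 + 1.544375)/2 = 1.470938
  f(c_5) = f(1.470938) = 0.202638
  f(a) × f(c) < 0, new interval: [1.397500, 1.470938]
Iteration 6:
  c_6 = (1.397500 + 1.470938)/2 = 1.434219
  f(c_6) = f(1.434219) = -0.313104
  f(a) × f(c) ≥ 0, new interval: [1.434219, 1.470938]

After 6 iteration(s), the approximation is c_6 = 1.434219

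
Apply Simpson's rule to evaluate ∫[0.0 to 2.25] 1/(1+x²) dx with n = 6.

f(x) = 1/(1+x²)
a = 0.0, b = 2.25, n = 6
h = (b - a)/n = 0.375000

Simpson's rule: (h/3)[f(x₀) + 4f(x₁) + 2f(x₂) + ... + f(xₙ)]

x_0 = 0.0000, f(x_0) = 1.000000, coefficient = 1
x_1 = 0.3750, f(x_1) = 0.876712, coefficient = 4
x_2 = 0.7500, f(x_2) = 0.640000, coefficient = 2
x_3 = 1.1250, f(x_3) = 0.441379, coefficient = 4
x_4 = 1.5000, f(x_4) = 0.307692, coefficient = 2
x_5 = 1.8750, f(x_5) = 0.221453, coefficient = 4
x_6 = 2.2500, f(x_6) = 0.164948, coefficient = 1

I ≈ (0.375000/3) × 9.218513 = 1.152314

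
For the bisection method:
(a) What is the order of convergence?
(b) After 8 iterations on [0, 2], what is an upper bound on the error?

(a) Bisection has linear (order 1) convergence; the error is halved each step.

(b) Error bound = (b-a)/2^n = (2 - 0)/2^{8}
    = 2/2^{8}

(a) 1 (linear); (b) error ≤ 7.81e-03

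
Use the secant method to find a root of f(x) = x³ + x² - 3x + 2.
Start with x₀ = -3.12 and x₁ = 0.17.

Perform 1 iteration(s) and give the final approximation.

f(x) = x³ + x² - 3x + 2
x₀ = -3.12, x₁ = 0.17

Secant formula: x_{n+1} = x_n - f(x_n)(x_n - x_{n-1})/(f(x_n) - f(x_{n-1}))

Iteration 1:
  f(-3.120000) = -9.276928
  f(0.170000) = 1.523813
  x_2 = 0.170000 - 1.523813×(0.170000 - (-3.120000))/(1.523813 - (-9.276928))
       = -0.294167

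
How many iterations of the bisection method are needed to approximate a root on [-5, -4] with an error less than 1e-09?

We need (b-a)/2^n ≤ 1e-09
(-4 - (-5))/2^n ≤ 1e-09
1/2^n ≤ 1e-09
2^n ≥ 1000000000
n ≥ log₂(1000000000) = 29.90
n ≥ 30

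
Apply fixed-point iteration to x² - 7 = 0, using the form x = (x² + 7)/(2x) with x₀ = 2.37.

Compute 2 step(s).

Equation: x² - 7 = 0
Fixed-point form: x = (x² + 7)/(2x)
x₀ = 2.37

x_1 = g(2.370000) = 2.661793
x_2 = g(2.661793) = 2.645800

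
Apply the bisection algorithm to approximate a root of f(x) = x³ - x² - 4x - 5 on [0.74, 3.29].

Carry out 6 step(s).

f(x) = x³ - x² - 4x - 5
Initial interval: [0.74, 3.29]

Iteration 1:
  c_1 = (0.740000 + 3.290000)/2 = 2.015000
  f(c_1) = f(2.015000) = -8.938872
  f(a) × f(c) ≥ 0, new interval: [2.015000, 3.290000]
Iteration 2:
  c_2 = (2.015000 + 3.290000)/2 = 2.652500
  f(c_2) = f(2.652500) = -3.983413
  f(a) × f(c) ≥ 0, new interval: [2.652500, 3.290000]
Iteration 3:
  c_3 = (2.652500 + 3.290000)/2 = 2.971250
  f(c_3) = f(2.971250) = 0.517839
  f(a) × f(c) < 0, new interval: [2.652500, 2.971250]
Iteration 4:
  c_4 = (2.652500 + 2.971250)/2 = 2.811875
  f(c_4) = f(2.811875) = -1.921655
  f(a) × f(c) ≥ 0, new interval: [2.811875, 2.971250]
Iteration 5:
  c_5 = (2.811875 + 2.971250)/2 = 2.891563
  f(c_5) = f(2.891563) = -0.750643
  f(a) × f(c) ≥ 0, new interval: [2.891563, 2.971250]
Iteration 6:
  c_6 = (2.891563 + 2.971250)/2 = 2.931406
  f(c_6) = f(2.931406) = -0.128776
  f(a) × f(c) ≥ 0, new interval: [2.931406, 2.971250]

After 6 iteration(s), the approximation is c_6 = 2.931406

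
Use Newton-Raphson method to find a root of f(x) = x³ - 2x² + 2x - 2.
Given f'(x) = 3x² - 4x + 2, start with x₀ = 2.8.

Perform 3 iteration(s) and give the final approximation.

f(x) = x³ - 2x² + 2x - 2
f'(x) = 3x² - 4x + 2
x₀ = 2.8

Newton-Raphson formula: x_{n+1} = x_n - f(x_n)/f'(x_n)

Iteration 1:
  f(2.800000) = 9.872000
  f'(2.800000) = 14.320000
  x_1 = 2.800000 - 9.872000/14.320000 = 2.110615
Iteration 2:
  f(2.110615) = 2.713983
  f'(2.110615) = 6.921623
  x_2 = 2.110615 - 2.713983/6.921623 = 1.718512
Iteration 3:
  f(1.718512) = 0.605712
  f'(1.718512) = 3.985805
  x_3 = 1.718512 - 0.605712/3.985805 = 1.566545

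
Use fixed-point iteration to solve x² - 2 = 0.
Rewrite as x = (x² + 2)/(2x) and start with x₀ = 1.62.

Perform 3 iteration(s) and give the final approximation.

Equation: x² - 2 = 0
Fixed-point form: x = (x² + 2)/(2x)
x₀ = 1.62

x_1 = g(1.620000) = 1.427284
x_2 = g(1.427284) = 1.414273
x_3 = g(1.414273) = 1.414214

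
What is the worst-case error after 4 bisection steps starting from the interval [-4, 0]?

Bisection error bound: |error| ≤ (b-a)/2^n
|error| ≤ (0 - (-4))/2^4 = 4/2^4
|error| ≤ 0.2500000000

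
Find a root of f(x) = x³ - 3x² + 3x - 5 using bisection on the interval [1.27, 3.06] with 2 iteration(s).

f(x) = x³ - 3x² + 3x - 5
Initial interval: [1.27, 3.06]

Iteration 1:
  c_1 = (1.270000 + 3.060000)/2 = 2.165000
  f(c_1) = f(2.165000) = -2.418833
  f(a) × f(c) ≥ 0, new interval: [2.165000, 3.060000]
Iteration 2:
  c_2 = (2.165000 + 3.060000)/2 = 2.612500
  f(c_2) = f(2.612500) = 0.192752
  f(a) × f(c) < 0, new interval: [2.165000, 2.612500]

After 2 iteration(s), the approximation is c_2 = 2.612500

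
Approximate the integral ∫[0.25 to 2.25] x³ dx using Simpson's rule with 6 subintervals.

f(x) = x³
a = 0.25, b = 2.25, n = 6
h = (b - a)/n = 0.333333

Simpson's rule: (h/3)[f(x₀) + 4f(x₁) + 2f(x₂) + ... + f(xₙ)]

x_0 = 0.2500, f(x_0) = 0.015625, coefficient = 1
x_1 = 0.5833, f(x_1) = 0.198495, coefficient = 4
x_2 = 0.9167, f(x_2) = 0.770255, coefficient = 2
x_3 = 1.2500, f(x_3) = 1.953125, coefficient = 4
x_4 = 1.5833, f(x_4) = 3.969329, coefficient = 2
x_5 = 1.9167, f(x_5) = 7.041088, coefficient = 4
x_6 = 2.2500, f(x_6) = 11.390625, coefficient = 1

I ≈ (0.333333/3) × 57.656250 = 6.406250
Exact value: 6.406250
Error: 0.000000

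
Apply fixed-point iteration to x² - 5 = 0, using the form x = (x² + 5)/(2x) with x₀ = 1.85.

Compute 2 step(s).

Equation: x² - 5 = 0
Fixed-point form: x = (x² + 5)/(2x)
x₀ = 1.85

x_1 = g(1.850000) = 2.276351
x_2 = g(2.276351) = 2.236424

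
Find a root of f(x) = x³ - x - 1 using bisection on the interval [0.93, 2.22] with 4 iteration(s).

f(x) = x³ - x - 1
Initial interval: [0.93, 2.22]

Iteration 1:
  c_1 = (0.930000 + 2.220000)/2 = 1.575000
  f(c_1) = f(1.575000) = 1.331984
  f(a) × f(c) < 0, new interval: [0.930000, 1.575000]
Iteration 2:
  c_2 = (0.930000 + 1.575000)/2 = 1.252500
  f(c_2) = f(1.252500) = -0.287633
  f(a) × f(c) ≥ 0, new interval: [1.252500, 1.575000]
Iteration 3:
  c_3 = (1.252500 + 1.575000)/2 = 1.413750
  f(c_3) = f(1.413750) = 0.411897
  f(a) × f(c) < 0, new interval: [1.252500, 1.413750]
Iteration 4:
  c_4 = (1.252500 + 1.413750)/2 = 1.333125
  f(c_4) = f(1.333125) = 0.036134
  f(a) × f(c) < 0, new interval: [1.252500, 1.333125]

After 4 iteration(s), the approximation is c_4 = 1.333125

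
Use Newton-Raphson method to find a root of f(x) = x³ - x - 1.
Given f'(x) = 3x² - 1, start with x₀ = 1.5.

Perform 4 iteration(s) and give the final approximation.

f(x) = x³ - x - 1
f'(x) = 3x² - 1
x₀ = 1.5

Newton-Raphson formula: x_{n+1} = x_n - f(x_n)/f'(x_n)

Iteration 1:
  f(1.500000) = 0.875000
  f'(1.500000) = 5.750000
  x_1 = 1.500000 - 0.875000/5.750000 = 1.347826
Iteration 2:
  f(1.347826) = 0.100682
  f'(1.347826) = 4.449905
  x_2 = 1.347826 - 0.100682/4.449905 = 1.325200
Iteration 3:
  f(1.325200) = 0.002058
  f'(1.325200) = 4.268468
  x_3 = 1.325200 - 0.002058/4.268468 = 1.324718
Iteration 4:
  f(1.324718) = 0.000001
  f'(1.324718) = 4.264635
  x_4 = 1.324718 - 0.000001/4.264635 = 1.324718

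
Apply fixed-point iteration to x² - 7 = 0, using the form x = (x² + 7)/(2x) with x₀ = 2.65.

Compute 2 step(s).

Equation: x² - 7 = 0
Fixed-point form: x = (x² + 7)/(2x)
x₀ = 2.65

x_1 = g(2.650000) = 2.645755
x_2 = g(2.645755) = 2.645751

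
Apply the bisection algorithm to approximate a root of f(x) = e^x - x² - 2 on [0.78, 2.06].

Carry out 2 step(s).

f(x) = e^x - x² - 2
Initial interval: [0.78, 2.06]

Iteration 1:
  c_1 = (0.780000 + 2.060000)/2 = 1.420000
  f(c_1) = f(1.420000) = 0.120720
  f(a) × f(c) < 0, new interval: [0.780000, 1.420000]
Iteration 2:
  c_2 = (0.780000 + 1.420000)/2 = 1.100000
  f(c_2) = f(1.100000) = -0.205834
  f(a) × f(c) ≥ 0, new interval: [1.100000, 1.420000]

After 2 iteration(s), the approximation is c_2 = 1.100000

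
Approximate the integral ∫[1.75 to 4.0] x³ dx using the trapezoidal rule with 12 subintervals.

f(x) = x³
a = 1.75, b = 4.0, n = 12
h = (b - a)/n = 0.187500

Trapezoidal rule: (h/2)[f(x₀) + 2f(x₁) + 2f(x₂) + ... + f(xₙ)]

x_0 = 1.7500, f(x_0) = 5.359375, coefficient = 1
x_1 = 1.9375, f(x_1) = 7.273193, coefficient = 2
x_2 = 2.1250, f(x_2) = 9.595703, coefficient = 2
x_3 = 2.3125, f(x_3) = 12.366455, coefficient = 2
x_4 = 2.5000, f(x_4) = 15.625000, coefficient = 2
x_5 = 2.6875, f(x_5) = 19.410889, coefficient = 2
x_6 = 2.8750, f(x_6) = 23.763672, coefficient = 2
x_7 = 3.0625, f(x_7) = 28.722900, coefficient = 2
x_8 = 3.2500, f(x_8) = 34.328125, coefficient = 2
x_9 = 3.4375, f(x_9) = 40.618896, coefficient = 2
x_10 = 3.6250, f(x_10) = 47.634766, coefficient = 2
x_11 = 3.8125, f(x_11) = 55.415283, coefficient = 2
x_12 = 4.0000, f(x_12) = 64.000000, coefficient = 1

I ≈ (0.187500/2) × 658.869141 = 61.768982
Exact value: 61.655273
Error: 0.113708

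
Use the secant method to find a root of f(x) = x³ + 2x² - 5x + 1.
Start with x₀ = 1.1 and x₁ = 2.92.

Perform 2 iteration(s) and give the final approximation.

f(x) = x³ + 2x² - 5x + 1
x₀ = 1.1, x₁ = 2.92

Secant formula: x_{n+1} = x_n - f(x_n)(x_n - x_{n-1})/(f(x_n) - f(x_{n-1}))

Iteration 1:
  f(1.100000) = -0.749000
  f(2.920000) = 28.349888
  x_2 = 2.920000 - 28.349888×(2.920000 - 1.100000)/(28.349888 - (-0.749000))
       = 1.146846
Iteration 2:
  f(2.920000) = 28.349888
  f(1.146846) = -0.595321
  x_3 = 1.146846 - (-0.595321)×(1.146846 - 2.920000)/(-0.595321 - 28.349888)
       = 1.183315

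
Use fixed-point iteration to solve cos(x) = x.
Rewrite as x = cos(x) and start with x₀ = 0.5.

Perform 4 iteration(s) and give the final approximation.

Equation: cos(x) = x
Fixed-point form: x = cos(x)
x₀ = 0.5

x_1 = g(0.500000) = 0.877583
x_2 = g(0.877583) = 0.639012
x_3 = g(0.639012) = 0.802685
x_4 = g(0.802685) = 0.694778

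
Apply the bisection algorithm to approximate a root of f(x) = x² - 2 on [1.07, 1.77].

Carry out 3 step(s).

f(x) = x² - 2
Initial interval: [1.07, 1.77]

Iteration 1:
  c_1 = (1.070000 + 1.770000)/2 = 1.420000
  f(c_1) = f(1.420000) = 0.016400
  f(a) × f(c) < 0, new interval: [1.070000, 1.420000]
Iteration 2:
  c_2 = (1.070000 + 1.420000)/2 = 1.245000
  f(c_2) = f(1.245000) = -0.449975
  f(a) × f(c) ≥ 0, new interval: [1.245000, 1.420000]
Iteration 3:
  c_3 = (1.245000 + 1.420000)/2 = 1.332500
  f(c_3) = f(1.332500) = -0.224444
  f(a) × f(c) ≥ 0, new interval: [1.332500, 1.420000]

After 3 iteration(s), the approximation is c_3 = 1.332500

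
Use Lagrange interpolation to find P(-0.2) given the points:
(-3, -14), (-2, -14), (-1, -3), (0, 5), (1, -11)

Lagrange interpolation formula:
P(x) = Σ yᵢ × Lᵢ(x)
where Lᵢ(x) = Π_{j≠i} (x - xⱼ)/(xᵢ - xⱼ)

L_0(-0.2) = (-0.2 - (-2))/(-3 - (-2)) × (-0.2 - (-1))/(-3 - (-1)) × (-0.2 - 0)/(-3 - 0) × (-0.2 - 1)/(-3 - 1) = 0.014400
L_1(-0.2) = (-0.2 - (-3))/(-2 - (-3)) × (-0.2 - (-1))/(-2 - (-1)) × (-0.2 - 0)/(-2 - 0) × (-0.2 - 1)/(-2 - 1) = -0.089600
L_2(-0.2) = (-0.2 - (-3))/(-1 - (-3)) × (-0.2 - (-2))/(-1 - (-2)) × (-0.2 - 0)/(-1 - 0) × (-0.2 - 1)/(-1 - 1) = 0.302400
L_3(-0.2) = (-0.2 - (-3))/(0 - (-3)) × (-0.2 - (-2))/(0 - (-2)) × (-0.2 - (-1))/(0 - (-1)) × (-0.2 - 1)/(0 - 1) = 0.806400
L_4(-0.2) = (-0.2 - (-3))/(1 - (-3)) × (-0.2 - (-2))/(1 - (-2)) × (-0.2 - (-1))/(1 - (-1)) × (-0.2 - 0)/(1 - 0) = -0.033600

P(-0.2) = (-14)×L_0(-0.2) + (-14)×L_1(-0.2) + (-3)×L_2(-0.2) + 5×L_3(-0.2) + (-11)×L_4(-0.2)
P(-0.2) = 4.547200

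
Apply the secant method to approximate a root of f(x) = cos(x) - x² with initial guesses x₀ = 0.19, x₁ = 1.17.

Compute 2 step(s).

f(x) = cos(x) - x²
x₀ = 0.19, x₁ = 1.17

Secant formula: x_{n+1} = x_n - f(x_n)(x_n - x_{n-1})/(f(x_n) - f(x_{n-1}))

Iteration 1:
  f(0.190000) = 0.945904
  f(1.170000) = -0.978748
  x_2 = 1.170000 - (-0.978748)×(1.170000 - 0.190000)/(-0.978748 - 0.945904)
       = 0.671638
Iteration 2:
  f(1.170000) = -0.978748
  f(0.671638) = 0.331705
  x_3 = 0.671638 - 0.331705×(0.671638 - 1.170000)/(0.331705 - (-0.978748))
       = 0.797785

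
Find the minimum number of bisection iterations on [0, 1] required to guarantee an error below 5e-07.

We need (b-a)/2^n ≤ 5e-07
(1 - 0)/2^n ≤ 5e-07
1/2^n ≤ 5e-07
2^n ≥ 2000000
n ≥ log₂(2000000) = 20.93
n ≥ 21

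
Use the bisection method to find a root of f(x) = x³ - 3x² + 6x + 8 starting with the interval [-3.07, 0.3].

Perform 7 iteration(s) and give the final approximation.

f(x) = x³ - 3x² + 6x + 8
Initial interval: [-3.07, 0.3]

Iteration 1:
  c_1 = (-3.070000 + 0.300000)/2 = -1.385000
  f(c_1) = f(-1.385000) = -8.721417
  f(a) × f(c) ≥ 0, new interval: [-1.385000, 0.300000]
Iteration 2:
  c_2 = (-1.385000 + 0.300000)/2 = -0.542500
  f(c_2) = f(-0.542500) = 3.702420
  f(a) × f(c) < 0, new interval: [-1.385000, -0.542500]
Iteration 3:
  c_3 = (-1.385000 + (-0.542500))/2 = -0.963750
  f(c_3) = f(-0.963750) = -1.464087
  f(a) × f(c) ≥ 0, new interval: [-0.963750, -0.542500]
Iteration 4:
  c_4 = (-0.963750 + (-0.542500))/2 = -0.753125
  f(c_4) = f(-0.753125) = 1.352488
  f(a) × f(c) < 0, new interval: [-0.963750, -0.753125]
Iteration 5:
  c_5 = (-0.963750 + (-0.753125))/2 = -0.858437
  f(c_5) = f(-0.858437) = 0.006035
  f(a) × f(c) < 0, new interval: [-0.963750, -0.858437]
Iteration 6:
  c_6 = (-0.963750 + (-0.858437))/2 = -0.911094
  f(c_6) = f(-0.911094) = -0.713129
  f(a) × f(c) ≥ 0, new interval: [-0.911094, -0.858437]
Iteration 7:
  c_7 = (-0.911094 + (-0.858437))/2 = -0.884766
  f(c_7) = f(-0.884766) = -0.349628
  f(a) × f(c) ≥ 0, new interval: [-0.884766, -0.858437]

After 7 iteration(s), the approximation is c_7 = -0.884766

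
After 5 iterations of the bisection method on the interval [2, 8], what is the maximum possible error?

Bisection error bound: |error| ≤ (b-a)/2^n
|error| ≤ (8 - 2)/2^5 = 6/2^5
|error| ≤ 0.1875000000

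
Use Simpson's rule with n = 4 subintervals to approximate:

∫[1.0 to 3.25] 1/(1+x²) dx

f(x) = 1/(1+x²)
a = 1.0, b = 3.25, n = 4
h = (b - a)/n = 0.562500

Simpson's rule: (h/3)[f(x₀) + 4f(x₁) + 2f(x₂) + ... + f(xₙ)]

x_0 = 1.0000, f(x_0) = 0.500000, coefficient = 1
x_1 = 1.5625, f(x_1) = 0.290579, coefficient = 4
x_2 = 2.1250, f(x_2) = 0.181303, coefficient = 2
x_3 = 2.6875, f(x_3) = 0.121615, coefficient = 4
x_4 = 3.2500, f(x_4) = 0.086486, coefficient = 1

I ≈ (0.562500/3) × 2.597869 = 0.487100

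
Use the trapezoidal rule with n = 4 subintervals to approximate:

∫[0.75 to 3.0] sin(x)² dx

f(x) = sin(x)²
a = 0.75, b = 3.0, n = 4
h = (b - a)/n = 0.562500

Trapezoidal rule: (h/2)[f(x₀) + 2f(x₁) + 2f(x₂) + ... + f(xₙ)]

x_0 = 0.7500, f(x_0) = 0.464631, coefficient = 1
x_1 = 1.3125, f(x_1) = 0.934754, coefficient = 2
x_2 = 1.8750, f(x_2) = 0.910280, coefficient = 2
x_3 = 2.4375, f(x_3) = 0.419052, coefficient = 2
x_4 = 3.0000, f(x_4) = 0.019915, coefficient = 1

I ≈ (0.562500/2) × 5.012717 = 1.409827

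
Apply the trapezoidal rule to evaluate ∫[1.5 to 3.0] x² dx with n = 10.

f(x) = x²
a = 1.5, b = 3.0, n = 10
h = (b - a)/n = 0.150000

Trapezoidal rule: (h/2)[f(x₀) + 2f(x₁) + 2f(x₂) + ... + f(xₙ)]

x_0 = 1.5000, f(x_0) = 2.250000, coefficient = 1
x_1 = 1.6500, f(x_1) = 2.722500, coefficient = 2
x_2 = 1.8000, f(x_2) = 3.240000, coefficient = 2
x_3 = 1.9500, f(x_3) = 3.802500, coefficient = 2
x_4 = 2.1000, f(x_4) = 4.410000, coefficient = 2
x_5 = 2.2500, f(x_5) = 5.062500, coefficient = 2
x_6 = 2.4000, f(x_6) = 5.760000, coefficient = 2
x_7 = 2.5500, f(x_7) = 6.502500, coefficient = 2
x_8 = 2.7000, f(x_8) = 7.290000, coefficient = 2
x_9 = 2.8500, f(x_9) = 8.122500, coefficient = 2
x_10 = 3.0000, f(x_10) = 9.000000, coefficient = 1

I ≈ (0.150000/2) × 105.075000 = 7.880625
Exact value: 7.875000
Error: 0.005625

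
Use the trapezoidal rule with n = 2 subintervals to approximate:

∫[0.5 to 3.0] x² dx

f(x) = x²
a = 0.5, b = 3.0, n = 2
h = (b - a)/n = 1.250000

Trapezoidal rule: (h/2)[f(x₀) + 2f(x₁) + 2f(x₂) + ... + f(xₙ)]

x_0 = 0.5000, f(x_0) = 0.250000, coefficient = 1
x_1 = 1.7500, f(x_1) = 3.062500, coefficient = 2
x_2 = 3.0000, f(x_2) = 9.000000, coefficient = 1

I ≈ (1.250000/2) × 15.375000 = 9.609375
Exact value: 8.958333
Error: 0.651042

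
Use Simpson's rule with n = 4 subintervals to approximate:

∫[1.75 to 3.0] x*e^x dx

f(x) = x*e^x
a = 1.75, b = 3.0, n = 4
h = (b - a)/n = 0.312500

Simpson's rule: (h/3)[f(x₀) + 4f(x₁) + 2f(x₂) + ... + f(xₙ)]

x_0 = 1.7500, f(x_0) = 10.070555, coefficient = 1
x_1 = 2.0625, f(x_1) = 16.222819, coefficient = 4
x_2 = 2.3750, f(x_2) = 25.533656, coefficient = 2
x_3 = 2.6875, f(x_3) = 39.492524, coefficient = 4
x_4 = 3.0000, f(x_4) = 60.256611, coefficient = 1

I ≈ (0.312500/3) × 344.255851 = 35.859985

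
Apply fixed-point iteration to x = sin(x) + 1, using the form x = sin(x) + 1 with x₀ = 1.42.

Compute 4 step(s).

Equation: x = sin(x) + 1
Fixed-point form: x = sin(x) + 1
x₀ = 1.42

x_1 = g(1.420000) = 1.988652
x_2 = g(1.988652) = 1.913961
x_3 = g(1.913961) = 1.941694
x_4 = g(1.941694) = 1.932002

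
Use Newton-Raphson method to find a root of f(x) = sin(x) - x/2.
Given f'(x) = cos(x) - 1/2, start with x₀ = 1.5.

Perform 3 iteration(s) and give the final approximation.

f(x) = sin(x) - x/2
f'(x) = cos(x) - 1/2
x₀ = 1.5

Newton-Raphson formula: x_{n+1} = x_n - f(x_n)/f'(x_n)

Iteration 1:
  f(1.500000) = 0.247495
  f'(1.500000) = -0.429263
  x_1 = 1.500000 - 0.247495/(-0.429263) = 2.076558
Iteration 2:
  f(2.076558) = -0.163473
  f'(2.076558) = -0.984474
  x_2 = 2.076558 - (-0.163473)/(-0.984474) = 1.910507
Iteration 3:
  f(1.910507) = -0.012402
  f'(1.910507) = -0.833214
  x_3 = 1.910507 - (-0.012402)/(-0.833214) = 1.895622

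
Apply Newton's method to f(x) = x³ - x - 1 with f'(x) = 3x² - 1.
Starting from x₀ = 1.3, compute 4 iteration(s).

f(x) = x³ - x - 1
f'(x) = 3x² - 1
x₀ = 1.3

Newton-Raphson formula: x_{n+1} = x_n - f(x_n)/f'(x_n)

Iteration 1:
  f(1.300000) = -0.103000
  f'(1.300000) = 4.070000
  x_1 = 1.300000 - (-0.103000)/4.070000 = 1.325307
Iteration 2:
  f(1.325307) = 0.002514
  f'(1.325307) = 4.269317
  x_2 = 1.325307 - 0.002514/4.269317 = 1.324718
Iteration 3:
  f(1.324718) = 0.000001
  f'(1.324718) = 4.264636
  x_3 = 1.324718 - 0.000001/4.264636 = 1.324718
Iteration 4:
  f(1.324718) = 0.000000
  f'(1.324718) = 4.264633
  x_4 = 1.324718 - 0.000000/4.264633 = 1.324718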